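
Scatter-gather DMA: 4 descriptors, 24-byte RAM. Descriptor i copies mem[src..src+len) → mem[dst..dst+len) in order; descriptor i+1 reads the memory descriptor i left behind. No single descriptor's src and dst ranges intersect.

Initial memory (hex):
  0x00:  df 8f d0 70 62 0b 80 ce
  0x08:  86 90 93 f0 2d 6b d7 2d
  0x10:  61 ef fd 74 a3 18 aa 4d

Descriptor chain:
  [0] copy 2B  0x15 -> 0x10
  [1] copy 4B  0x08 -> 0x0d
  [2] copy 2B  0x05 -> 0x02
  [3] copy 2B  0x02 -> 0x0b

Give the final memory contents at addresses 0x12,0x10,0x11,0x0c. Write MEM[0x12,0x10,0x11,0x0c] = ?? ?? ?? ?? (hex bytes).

MEM[0x12,0x10,0x11,0x0c] = fd f0 aa 80

#0 dst[0x10+2] := {0x18,0xaa}
#1 dst[0x0d+4] := {0x86,0x90,0x93,0xf0}
#2 dst[0x02+2] := {0x0b,0x80}
#3 dst[0x0b+2] := {0x0b,0x80}
query mem[0x12]=0xfd, mem[0x10]=0xf0, mem[0x11]=0xaa, mem[0x0c]=0x80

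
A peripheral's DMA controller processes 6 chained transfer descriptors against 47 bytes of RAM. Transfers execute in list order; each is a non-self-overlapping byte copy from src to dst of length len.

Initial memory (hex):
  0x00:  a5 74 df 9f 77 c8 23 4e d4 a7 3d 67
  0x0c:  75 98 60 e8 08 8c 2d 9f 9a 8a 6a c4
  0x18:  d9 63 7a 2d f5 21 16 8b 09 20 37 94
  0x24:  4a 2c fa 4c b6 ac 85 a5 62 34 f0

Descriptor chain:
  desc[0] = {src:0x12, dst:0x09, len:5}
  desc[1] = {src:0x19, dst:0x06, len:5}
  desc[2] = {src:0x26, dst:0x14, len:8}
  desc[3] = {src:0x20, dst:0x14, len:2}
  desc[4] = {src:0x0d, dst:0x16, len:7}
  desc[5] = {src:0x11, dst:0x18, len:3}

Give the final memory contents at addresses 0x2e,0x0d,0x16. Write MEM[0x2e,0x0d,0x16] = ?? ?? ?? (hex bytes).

MEM[0x2e,0x0d,0x16] = f0 6a 6a

[0] 0x12->0x09 len=5 : 2d 9f 9a 8a 6a
[1] 0x19->0x06 len=5 : 63 7a 2d f5 21
[2] 0x26->0x14 len=8 : fa 4c b6 ac 85 a5 62 34
[3] 0x20->0x14 len=2 : 09 20
[4] 0x0d->0x16 len=7 : 6a 60 e8 08 8c 2d 9f
[5] 0x11->0x18 len=3 : 8c 2d 9f
query mem[0x2e]=0xf0, mem[0x0d]=0x6a, mem[0x16]=0x6a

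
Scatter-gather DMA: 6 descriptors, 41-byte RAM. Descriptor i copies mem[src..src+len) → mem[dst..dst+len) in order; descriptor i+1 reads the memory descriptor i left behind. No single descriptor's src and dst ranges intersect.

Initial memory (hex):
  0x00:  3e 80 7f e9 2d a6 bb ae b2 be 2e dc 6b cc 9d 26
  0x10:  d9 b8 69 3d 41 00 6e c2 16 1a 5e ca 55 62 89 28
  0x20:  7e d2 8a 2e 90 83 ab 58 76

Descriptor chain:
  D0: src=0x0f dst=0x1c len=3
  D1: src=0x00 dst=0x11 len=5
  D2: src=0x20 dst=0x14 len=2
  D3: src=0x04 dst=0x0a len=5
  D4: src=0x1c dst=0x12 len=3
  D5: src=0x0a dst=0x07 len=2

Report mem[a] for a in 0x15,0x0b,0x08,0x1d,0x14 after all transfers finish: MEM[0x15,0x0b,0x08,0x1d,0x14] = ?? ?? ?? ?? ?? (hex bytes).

[0] 0x0f->0x1c len=3 : 26 d9 b8
[1] 0x00->0x11 len=5 : 3e 80 7f e9 2d
[2] 0x20->0x14 len=2 : 7e d2
[3] 0x04->0x0a len=5 : 2d a6 bb ae b2
[4] 0x1c->0x12 len=3 : 26 d9 b8
[5] 0x0a->0x07 len=2 : 2d a6
query mem[0x15]=0xd2, mem[0x0b]=0xa6, mem[0x08]=0xa6, mem[0x1d]=0xd9, mem[0x14]=0xb8

MEM[0x15,0x0b,0x08,0x1d,0x14] = d2 a6 a6 d9 b8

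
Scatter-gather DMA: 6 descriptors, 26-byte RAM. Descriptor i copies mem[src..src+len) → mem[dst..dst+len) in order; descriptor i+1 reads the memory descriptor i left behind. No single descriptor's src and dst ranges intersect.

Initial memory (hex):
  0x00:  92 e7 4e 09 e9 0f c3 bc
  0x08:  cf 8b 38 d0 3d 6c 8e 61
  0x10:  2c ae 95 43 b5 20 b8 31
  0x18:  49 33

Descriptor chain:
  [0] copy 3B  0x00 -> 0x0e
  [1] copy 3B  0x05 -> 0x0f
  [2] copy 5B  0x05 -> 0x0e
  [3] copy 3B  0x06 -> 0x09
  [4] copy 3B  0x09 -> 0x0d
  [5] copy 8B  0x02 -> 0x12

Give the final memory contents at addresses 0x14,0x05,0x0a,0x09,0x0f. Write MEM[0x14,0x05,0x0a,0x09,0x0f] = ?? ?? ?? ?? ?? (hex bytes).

MEM[0x14,0x05,0x0a,0x09,0x0f] = e9 0f bc c3 cf

[0] 0x00->0x0e len=3 : 92 e7 4e
[1] 0x05->0x0f len=3 : 0f c3 bc
[2] 0x05->0x0e len=5 : 0f c3 bc cf 8b
[3] 0x06->0x09 len=3 : c3 bc cf
[4] 0x09->0x0d len=3 : c3 bc cf
[5] 0x02->0x12 len=8 : 4e 09 e9 0f c3 bc cf c3
query mem[0x14]=0xe9, mem[0x05]=0x0f, mem[0x0a]=0xbc, mem[0x09]=0xc3, mem[0x0f]=0xcf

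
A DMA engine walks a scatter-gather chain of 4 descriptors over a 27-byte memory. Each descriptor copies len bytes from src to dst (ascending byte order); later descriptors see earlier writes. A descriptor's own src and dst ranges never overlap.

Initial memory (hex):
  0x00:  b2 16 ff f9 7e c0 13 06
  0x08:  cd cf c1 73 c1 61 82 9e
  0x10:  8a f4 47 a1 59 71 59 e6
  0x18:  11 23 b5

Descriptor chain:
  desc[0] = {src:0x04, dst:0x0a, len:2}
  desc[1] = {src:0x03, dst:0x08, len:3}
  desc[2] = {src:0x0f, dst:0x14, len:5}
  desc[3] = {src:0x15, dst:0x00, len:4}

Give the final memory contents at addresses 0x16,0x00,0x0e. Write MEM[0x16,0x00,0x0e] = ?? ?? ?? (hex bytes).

MEM[0x16,0x00,0x0e] = f4 8a 82

#0 dst[0x0a+2] := {0x7e,0xc0}
#1 dst[0x08+3] := {0xf9,0x7e,0xc0}
#2 dst[0x14+5] := {0x9e,0x8a,0xf4,0x47,0xa1}
#3 dst[0x00+4] := {0x8a,0xf4,0x47,0xa1}
query mem[0x16]=0xf4, mem[0x00]=0x8a, mem[0x0e]=0x82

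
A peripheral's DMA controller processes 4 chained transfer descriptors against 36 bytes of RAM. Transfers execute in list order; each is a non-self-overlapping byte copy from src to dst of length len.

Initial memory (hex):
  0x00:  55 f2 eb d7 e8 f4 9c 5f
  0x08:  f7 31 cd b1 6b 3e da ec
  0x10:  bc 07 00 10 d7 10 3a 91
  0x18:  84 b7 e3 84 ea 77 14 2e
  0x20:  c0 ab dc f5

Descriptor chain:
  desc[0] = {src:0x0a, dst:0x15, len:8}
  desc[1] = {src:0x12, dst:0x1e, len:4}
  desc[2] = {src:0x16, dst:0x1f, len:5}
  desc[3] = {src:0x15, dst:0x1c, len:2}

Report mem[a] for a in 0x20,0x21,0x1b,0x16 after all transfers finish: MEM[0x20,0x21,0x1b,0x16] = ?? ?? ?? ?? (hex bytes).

MEM[0x20,0x21,0x1b,0x16] = 6b 3e bc b1

[0] 0x0a->0x15 len=8 : cd b1 6b 3e da ec bc 07
[1] 0x12->0x1e len=4 : 00 10 d7 cd
[2] 0x16->0x1f len=5 : b1 6b 3e da ec
[3] 0x15->0x1c len=2 : cd b1
query mem[0x20]=0x6b, mem[0x21]=0x3e, mem[0x1b]=0xbc, mem[0x16]=0xb1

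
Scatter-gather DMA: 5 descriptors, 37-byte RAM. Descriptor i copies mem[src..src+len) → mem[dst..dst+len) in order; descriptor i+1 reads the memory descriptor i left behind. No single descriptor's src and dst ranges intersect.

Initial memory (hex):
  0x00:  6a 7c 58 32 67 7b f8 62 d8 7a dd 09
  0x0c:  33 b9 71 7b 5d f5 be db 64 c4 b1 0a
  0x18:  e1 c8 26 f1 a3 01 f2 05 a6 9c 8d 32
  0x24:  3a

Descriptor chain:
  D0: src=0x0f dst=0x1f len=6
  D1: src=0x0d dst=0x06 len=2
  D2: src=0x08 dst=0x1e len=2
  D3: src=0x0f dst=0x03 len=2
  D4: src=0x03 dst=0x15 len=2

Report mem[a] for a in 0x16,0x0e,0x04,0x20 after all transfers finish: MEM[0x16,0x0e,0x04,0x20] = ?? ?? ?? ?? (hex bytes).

MEM[0x16,0x0e,0x04,0x20] = 5d 71 5d 5d

D0: mem[0x1f..0x24] <- [7b 5d f5 be db 64]
D1: mem[0x06..0x07] <- [b9 71]
D2: mem[0x1e..0x1f] <- [d8 7a]
D3: mem[0x03..0x04] <- [7b 5d]
D4: mem[0x15..0x16] <- [7b 5d]
query mem[0x16]=0x5d, mem[0x0e]=0x71, mem[0x04]=0x5d, mem[0x20]=0x5d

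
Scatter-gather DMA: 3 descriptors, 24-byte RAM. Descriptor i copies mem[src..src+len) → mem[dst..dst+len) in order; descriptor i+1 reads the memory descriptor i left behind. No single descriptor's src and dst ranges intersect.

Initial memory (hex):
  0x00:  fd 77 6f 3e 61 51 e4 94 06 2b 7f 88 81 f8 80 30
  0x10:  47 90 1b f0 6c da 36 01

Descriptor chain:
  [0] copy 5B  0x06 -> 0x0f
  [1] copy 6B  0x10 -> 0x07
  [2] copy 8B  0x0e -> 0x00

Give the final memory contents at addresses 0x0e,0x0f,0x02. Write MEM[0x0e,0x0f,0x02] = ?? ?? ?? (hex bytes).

MEM[0x0e,0x0f,0x02] = 80 e4 94

  after D0: wrote 5B at 0x0f = e494062b7f
  after D1: wrote 6B at 0x07 = 94062b7f6cda
  after D2: wrote 8B at 0x00 = 80e494062b7f6cda
query mem[0x0e]=0x80, mem[0x0f]=0xe4, mem[0x02]=0x94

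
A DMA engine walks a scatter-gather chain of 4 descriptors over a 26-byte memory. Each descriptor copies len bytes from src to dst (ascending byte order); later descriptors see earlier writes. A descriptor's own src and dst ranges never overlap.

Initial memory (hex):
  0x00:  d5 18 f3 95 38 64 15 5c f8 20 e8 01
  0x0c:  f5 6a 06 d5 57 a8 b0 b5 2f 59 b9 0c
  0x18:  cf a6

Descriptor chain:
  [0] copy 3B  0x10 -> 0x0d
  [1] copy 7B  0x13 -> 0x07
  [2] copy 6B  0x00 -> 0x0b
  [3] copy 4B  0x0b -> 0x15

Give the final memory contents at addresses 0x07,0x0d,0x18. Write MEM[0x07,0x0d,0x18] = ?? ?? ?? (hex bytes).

  after D0: wrote 3B at 0x0d = 57a8b0
  after D1: wrote 7B at 0x07 = b52f59b90ccfa6
  after D2: wrote 6B at 0x0b = d518f3953864
  after D3: wrote 4B at 0x15 = d518f395
query mem[0x07]=0xb5, mem[0x0d]=0xf3, mem[0x18]=0x95

MEM[0x07,0x0d,0x18] = b5 f3 95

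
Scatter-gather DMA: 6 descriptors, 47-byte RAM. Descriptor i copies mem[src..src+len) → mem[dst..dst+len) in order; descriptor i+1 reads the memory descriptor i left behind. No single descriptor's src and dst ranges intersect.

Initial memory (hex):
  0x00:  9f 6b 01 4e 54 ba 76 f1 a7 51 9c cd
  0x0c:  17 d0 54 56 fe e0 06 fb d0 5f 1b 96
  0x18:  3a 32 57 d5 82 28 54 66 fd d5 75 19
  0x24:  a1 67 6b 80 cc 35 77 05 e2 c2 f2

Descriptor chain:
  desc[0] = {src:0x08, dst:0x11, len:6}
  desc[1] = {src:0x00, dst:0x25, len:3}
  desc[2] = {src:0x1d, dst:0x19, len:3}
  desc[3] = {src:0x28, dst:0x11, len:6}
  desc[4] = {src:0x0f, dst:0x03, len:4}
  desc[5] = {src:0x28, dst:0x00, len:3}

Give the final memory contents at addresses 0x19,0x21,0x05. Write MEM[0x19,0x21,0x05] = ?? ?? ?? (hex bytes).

MEM[0x19,0x21,0x05] = 28 d5 cc

D0: mem[0x11..0x16] <- [a7 51 9c cd 17 d0]
D1: mem[0x25..0x27] <- [9f 6b 01]
D2: mem[0x19..0x1b] <- [28 54 66]
D3: mem[0x11..0x16] <- [cc 35 77 05 e2 c2]
D4: mem[0x03..0x06] <- [56 fe cc 35]
D5: mem[0x00..0x02] <- [cc 35 77]
query mem[0x19]=0x28, mem[0x21]=0xd5, mem[0x05]=0xcc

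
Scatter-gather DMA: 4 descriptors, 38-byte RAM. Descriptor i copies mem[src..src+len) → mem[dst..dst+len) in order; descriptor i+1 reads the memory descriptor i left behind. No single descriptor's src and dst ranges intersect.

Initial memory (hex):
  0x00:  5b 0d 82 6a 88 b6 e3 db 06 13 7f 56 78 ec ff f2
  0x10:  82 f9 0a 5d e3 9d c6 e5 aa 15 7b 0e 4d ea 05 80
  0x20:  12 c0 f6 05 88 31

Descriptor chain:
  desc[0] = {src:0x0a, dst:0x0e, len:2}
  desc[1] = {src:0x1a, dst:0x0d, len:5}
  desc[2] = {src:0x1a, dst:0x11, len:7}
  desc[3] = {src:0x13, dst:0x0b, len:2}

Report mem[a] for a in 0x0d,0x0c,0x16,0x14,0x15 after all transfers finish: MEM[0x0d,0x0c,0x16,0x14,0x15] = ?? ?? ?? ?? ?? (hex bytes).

D0: mem[0x0e..0x0f] <- [7f 56]
D1: mem[0x0d..0x11] <- [7b 0e 4d ea 05]
D2: mem[0x11..0x17] <- [7b 0e 4d ea 05 80 12]
D3: mem[0x0b..0x0c] <- [4d ea]
query mem[0x0d]=0x7b, mem[0x0c]=0xea, mem[0x16]=0x80, mem[0x14]=0xea, mem[0x15]=0x05

MEM[0x0d,0x0c,0x16,0x14,0x15] = 7b ea 80 ea 05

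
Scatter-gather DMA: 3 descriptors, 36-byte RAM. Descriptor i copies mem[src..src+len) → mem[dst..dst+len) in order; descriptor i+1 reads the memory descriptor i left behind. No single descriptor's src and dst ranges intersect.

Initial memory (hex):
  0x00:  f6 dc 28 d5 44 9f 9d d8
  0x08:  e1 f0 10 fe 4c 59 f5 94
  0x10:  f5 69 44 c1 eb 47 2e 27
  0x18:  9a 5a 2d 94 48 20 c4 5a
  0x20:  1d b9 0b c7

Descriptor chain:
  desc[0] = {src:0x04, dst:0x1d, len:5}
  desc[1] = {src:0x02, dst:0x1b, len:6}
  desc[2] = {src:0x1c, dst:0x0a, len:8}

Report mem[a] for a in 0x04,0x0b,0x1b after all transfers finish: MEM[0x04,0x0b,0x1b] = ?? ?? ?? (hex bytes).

D0: mem[0x1d..0x21] <- [44 9f 9d d8 e1]
D1: mem[0x1b..0x20] <- [28 d5 44 9f 9d d8]
D2: mem[0x0a..0x11] <- [d5 44 9f 9d d8 e1 0b c7]
query mem[0x04]=0x44, mem[0x0b]=0x44, mem[0x1b]=0x28

MEM[0x04,0x0b,0x1b] = 44 44 28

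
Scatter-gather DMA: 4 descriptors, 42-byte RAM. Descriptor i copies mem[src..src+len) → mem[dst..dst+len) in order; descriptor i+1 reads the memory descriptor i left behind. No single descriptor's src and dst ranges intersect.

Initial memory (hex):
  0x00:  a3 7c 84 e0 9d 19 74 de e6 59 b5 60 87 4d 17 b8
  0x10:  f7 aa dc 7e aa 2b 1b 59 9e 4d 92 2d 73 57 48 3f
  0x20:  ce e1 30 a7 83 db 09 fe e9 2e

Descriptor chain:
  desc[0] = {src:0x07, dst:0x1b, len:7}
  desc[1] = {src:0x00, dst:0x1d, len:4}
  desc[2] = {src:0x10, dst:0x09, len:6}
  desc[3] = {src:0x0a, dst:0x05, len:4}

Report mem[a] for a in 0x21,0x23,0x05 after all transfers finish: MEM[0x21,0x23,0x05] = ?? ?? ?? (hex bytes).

[0] 0x07->0x1b len=7 : de e6 59 b5 60 87 4d
[1] 0x00->0x1d len=4 : a3 7c 84 e0
[2] 0x10->0x09 len=6 : f7 aa dc 7e aa 2b
[3] 0x0a->0x05 len=4 : aa dc 7e aa
query mem[0x21]=0x4d, mem[0x23]=0xa7, mem[0x05]=0xaa

MEM[0x21,0x23,0x05] = 4d a7 aa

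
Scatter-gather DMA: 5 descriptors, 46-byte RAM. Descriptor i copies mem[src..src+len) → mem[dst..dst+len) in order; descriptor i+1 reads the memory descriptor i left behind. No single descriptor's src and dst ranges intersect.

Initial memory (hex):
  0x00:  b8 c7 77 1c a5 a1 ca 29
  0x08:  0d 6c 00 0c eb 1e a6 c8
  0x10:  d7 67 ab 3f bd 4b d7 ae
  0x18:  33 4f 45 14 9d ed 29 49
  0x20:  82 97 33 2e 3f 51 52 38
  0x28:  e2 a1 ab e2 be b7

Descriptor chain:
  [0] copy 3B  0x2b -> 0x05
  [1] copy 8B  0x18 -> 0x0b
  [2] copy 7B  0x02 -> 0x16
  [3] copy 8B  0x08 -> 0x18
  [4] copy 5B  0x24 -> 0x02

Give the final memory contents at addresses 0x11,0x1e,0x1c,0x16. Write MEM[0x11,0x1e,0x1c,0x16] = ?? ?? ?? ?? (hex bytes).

D0: mem[0x05..0x07] <- [e2 be b7]
D1: mem[0x0b..0x12] <- [33 4f 45 14 9d ed 29 49]
D2: mem[0x16..0x1c] <- [77 1c a5 e2 be b7 0d]
D3: mem[0x18..0x1f] <- [0d 6c 00 33 4f 45 14 9d]
D4: mem[0x02..0x06] <- [3f 51 52 38 e2]
query mem[0x11]=0x29, mem[0x1e]=0x14, mem[0x1c]=0x4f, mem[0x16]=0x77

MEM[0x11,0x1e,0x1c,0x16] = 29 14 4f 77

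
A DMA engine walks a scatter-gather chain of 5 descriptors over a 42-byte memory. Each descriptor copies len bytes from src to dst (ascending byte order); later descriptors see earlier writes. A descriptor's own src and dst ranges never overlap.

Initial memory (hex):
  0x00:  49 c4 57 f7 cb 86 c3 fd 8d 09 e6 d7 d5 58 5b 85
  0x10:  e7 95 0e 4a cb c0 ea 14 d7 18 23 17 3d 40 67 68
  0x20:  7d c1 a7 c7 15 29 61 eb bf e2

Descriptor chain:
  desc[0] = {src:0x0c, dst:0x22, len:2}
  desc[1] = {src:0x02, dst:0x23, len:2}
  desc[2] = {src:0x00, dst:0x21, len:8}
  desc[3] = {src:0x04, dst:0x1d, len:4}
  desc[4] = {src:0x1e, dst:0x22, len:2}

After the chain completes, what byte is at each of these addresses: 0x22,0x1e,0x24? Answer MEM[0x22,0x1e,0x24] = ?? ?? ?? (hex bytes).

  after D0: wrote 2B at 0x22 = d558
  after D1: wrote 2B at 0x23 = 57f7
  after D2: wrote 8B at 0x21 = 49c457f7cb86c3fd
  after D3: wrote 4B at 0x1d = cb86c3fd
  after D4: wrote 2B at 0x22 = 86c3
query mem[0x22]=0x86, mem[0x1e]=0x86, mem[0x24]=0xf7

MEM[0x22,0x1e,0x24] = 86 86 f7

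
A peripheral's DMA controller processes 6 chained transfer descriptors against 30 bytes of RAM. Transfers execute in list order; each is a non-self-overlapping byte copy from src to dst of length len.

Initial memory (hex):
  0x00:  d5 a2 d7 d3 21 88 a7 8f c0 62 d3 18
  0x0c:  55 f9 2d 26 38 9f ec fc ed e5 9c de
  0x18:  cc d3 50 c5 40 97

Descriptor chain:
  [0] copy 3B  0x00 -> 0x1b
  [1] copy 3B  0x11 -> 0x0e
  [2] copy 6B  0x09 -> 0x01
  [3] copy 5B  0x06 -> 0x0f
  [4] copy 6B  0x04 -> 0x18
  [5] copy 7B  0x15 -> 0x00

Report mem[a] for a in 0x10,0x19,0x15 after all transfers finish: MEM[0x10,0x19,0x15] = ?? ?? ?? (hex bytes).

MEM[0x10,0x19,0x15] = 8f f9 e5

  after D0: wrote 3B at 0x1b = d5a2d7
  after D1: wrote 3B at 0x0e = 9fecfc
  after D2: wrote 6B at 0x01 = 62d31855f99f
  after D3: wrote 5B at 0x0f = 9f8fc062d3
  after D4: wrote 6B at 0x18 = 55f99f8fc062
  after D5: wrote 7B at 0x00 = e59cde55f99f8f
query mem[0x10]=0x8f, mem[0x19]=0xf9, mem[0x15]=0xe5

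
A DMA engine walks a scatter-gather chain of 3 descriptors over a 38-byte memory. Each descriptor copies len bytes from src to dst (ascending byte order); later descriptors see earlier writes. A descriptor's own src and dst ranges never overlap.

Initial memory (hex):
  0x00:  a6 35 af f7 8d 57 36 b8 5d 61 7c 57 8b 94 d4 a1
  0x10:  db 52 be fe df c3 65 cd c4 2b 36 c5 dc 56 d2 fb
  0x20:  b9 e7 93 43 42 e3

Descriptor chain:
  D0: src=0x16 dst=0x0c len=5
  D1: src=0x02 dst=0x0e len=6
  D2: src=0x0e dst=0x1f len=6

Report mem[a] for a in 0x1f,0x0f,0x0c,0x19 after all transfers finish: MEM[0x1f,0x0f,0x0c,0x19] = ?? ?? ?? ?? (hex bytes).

D0: mem[0x0c..0x10] <- [65 cd c4 2b 36]
D1: mem[0x0e..0x13] <- [af f7 8d 57 36 b8]
D2: mem[0x1f..0x24] <- [af f7 8d 57 36 b8]
query mem[0x1f]=0xaf, mem[0x0f]=0xf7, mem[0x0c]=0x65, mem[0x19]=0x2b

MEM[0x1f,0x0f,0x0c,0x19] = af f7 65 2b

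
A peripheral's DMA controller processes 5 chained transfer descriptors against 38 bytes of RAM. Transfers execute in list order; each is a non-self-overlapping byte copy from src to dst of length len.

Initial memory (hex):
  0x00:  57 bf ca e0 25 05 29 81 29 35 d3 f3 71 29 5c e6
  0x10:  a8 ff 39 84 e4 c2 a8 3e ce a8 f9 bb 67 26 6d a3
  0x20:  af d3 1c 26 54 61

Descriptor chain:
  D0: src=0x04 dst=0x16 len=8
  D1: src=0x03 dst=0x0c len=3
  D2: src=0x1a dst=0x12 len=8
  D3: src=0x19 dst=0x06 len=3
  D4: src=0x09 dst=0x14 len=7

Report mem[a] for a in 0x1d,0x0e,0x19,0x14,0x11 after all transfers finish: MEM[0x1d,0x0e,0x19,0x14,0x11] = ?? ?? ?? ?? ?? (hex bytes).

  after D0: wrote 8B at 0x16 = 250529812935d3f3
  after D1: wrote 3B at 0x0c = e02505
  after D2: wrote 8B at 0x12 = 2935d3f36da3afd3
  after D3: wrote 3B at 0x06 = d32935
  after D4: wrote 7B at 0x14 = 35d3f3e02505e6
query mem[0x1d]=0xf3, mem[0x0e]=0x05, mem[0x19]=0x05, mem[0x14]=0x35, mem[0x11]=0xff

MEM[0x1d,0x0e,0x19,0x14,0x11] = f3 05 05 35 ff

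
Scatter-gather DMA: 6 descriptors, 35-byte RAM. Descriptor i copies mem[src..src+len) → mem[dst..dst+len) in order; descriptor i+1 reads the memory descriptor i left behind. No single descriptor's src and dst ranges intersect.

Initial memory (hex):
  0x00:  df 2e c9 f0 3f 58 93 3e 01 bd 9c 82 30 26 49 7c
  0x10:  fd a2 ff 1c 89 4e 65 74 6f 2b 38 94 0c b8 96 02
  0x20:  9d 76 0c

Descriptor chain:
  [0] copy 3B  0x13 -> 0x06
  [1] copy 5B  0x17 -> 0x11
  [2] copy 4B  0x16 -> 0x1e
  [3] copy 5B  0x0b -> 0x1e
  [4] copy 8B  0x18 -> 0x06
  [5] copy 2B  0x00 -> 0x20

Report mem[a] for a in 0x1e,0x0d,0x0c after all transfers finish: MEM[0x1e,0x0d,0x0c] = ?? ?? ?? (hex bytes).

  after D0: wrote 3B at 0x06 = 1c894e
  after D1: wrote 5B at 0x11 = 746f2b3894
  after D2: wrote 4B at 0x1e = 65746f2b
  after D3: wrote 5B at 0x1e = 823026497c
  after D4: wrote 8B at 0x06 = 6f2b38940cb88230
  after D5: wrote 2B at 0x20 = df2e
query mem[0x1e]=0x82, mem[0x0d]=0x30, mem[0x0c]=0x82

MEM[0x1e,0x0d,0x0c] = 82 30 82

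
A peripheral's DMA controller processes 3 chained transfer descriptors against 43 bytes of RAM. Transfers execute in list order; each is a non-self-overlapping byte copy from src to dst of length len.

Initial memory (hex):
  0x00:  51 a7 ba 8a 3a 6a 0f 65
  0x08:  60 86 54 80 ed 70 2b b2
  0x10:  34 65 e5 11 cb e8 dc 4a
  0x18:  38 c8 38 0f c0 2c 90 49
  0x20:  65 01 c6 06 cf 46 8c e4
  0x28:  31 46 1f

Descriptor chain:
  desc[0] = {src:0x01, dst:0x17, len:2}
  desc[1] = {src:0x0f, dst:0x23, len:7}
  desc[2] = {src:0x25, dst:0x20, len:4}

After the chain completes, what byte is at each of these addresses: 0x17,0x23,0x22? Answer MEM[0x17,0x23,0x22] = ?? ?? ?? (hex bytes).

[0] 0x01->0x17 len=2 : a7 ba
[1] 0x0f->0x23 len=7 : b2 34 65 e5 11 cb e8
[2] 0x25->0x20 len=4 : 65 e5 11 cb
query mem[0x17]=0xa7, mem[0x23]=0xcb, mem[0x22]=0x11

MEM[0x17,0x23,0x22] = a7 cb 11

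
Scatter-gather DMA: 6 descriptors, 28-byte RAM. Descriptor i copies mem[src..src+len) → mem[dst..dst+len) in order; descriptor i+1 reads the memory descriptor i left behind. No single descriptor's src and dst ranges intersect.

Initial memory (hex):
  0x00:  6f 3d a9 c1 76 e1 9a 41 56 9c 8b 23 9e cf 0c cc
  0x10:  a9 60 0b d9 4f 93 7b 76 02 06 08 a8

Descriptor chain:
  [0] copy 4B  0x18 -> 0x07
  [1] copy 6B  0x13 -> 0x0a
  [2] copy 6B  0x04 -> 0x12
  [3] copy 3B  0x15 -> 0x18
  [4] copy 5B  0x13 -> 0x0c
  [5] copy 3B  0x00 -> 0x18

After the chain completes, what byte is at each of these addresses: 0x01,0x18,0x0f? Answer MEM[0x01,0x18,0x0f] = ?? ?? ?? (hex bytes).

D0: mem[0x07..0x0a] <- [02 06 08 a8]
D1: mem[0x0a..0x0f] <- [d9 4f 93 7b 76 02]
D2: mem[0x12..0x17] <- [76 e1 9a 02 06 08]
D3: mem[0x18..0x1a] <- [02 06 08]
D4: mem[0x0c..0x10] <- [e1 9a 02 06 08]
D5: mem[0x18..0x1a] <- [6f 3d a9]
query mem[0x01]=0x3d, mem[0x18]=0x6f, mem[0x0f]=0x06

MEM[0x01,0x18,0x0f] = 3d 6f 06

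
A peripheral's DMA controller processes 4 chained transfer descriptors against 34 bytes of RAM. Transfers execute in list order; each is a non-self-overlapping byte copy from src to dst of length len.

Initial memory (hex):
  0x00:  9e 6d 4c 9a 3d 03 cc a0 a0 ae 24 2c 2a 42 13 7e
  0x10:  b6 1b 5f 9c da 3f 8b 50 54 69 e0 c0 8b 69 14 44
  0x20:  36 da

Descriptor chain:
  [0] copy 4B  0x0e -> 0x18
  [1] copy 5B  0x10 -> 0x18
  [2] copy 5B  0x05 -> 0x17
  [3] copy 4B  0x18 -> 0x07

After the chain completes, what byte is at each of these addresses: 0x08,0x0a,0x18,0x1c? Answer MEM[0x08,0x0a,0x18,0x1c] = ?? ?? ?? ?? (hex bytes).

  after D0: wrote 4B at 0x18 = 137eb61b
  after D1: wrote 5B at 0x18 = b61b5f9cda
  after D2: wrote 5B at 0x17 = 03cca0a0ae
  after D3: wrote 4B at 0x07 = cca0a0ae
query mem[0x08]=0xa0, mem[0x0a]=0xae, mem[0x18]=0xcc, mem[0x1c]=0xda

MEM[0x08,0x0a,0x18,0x1c] = a0 ae cc da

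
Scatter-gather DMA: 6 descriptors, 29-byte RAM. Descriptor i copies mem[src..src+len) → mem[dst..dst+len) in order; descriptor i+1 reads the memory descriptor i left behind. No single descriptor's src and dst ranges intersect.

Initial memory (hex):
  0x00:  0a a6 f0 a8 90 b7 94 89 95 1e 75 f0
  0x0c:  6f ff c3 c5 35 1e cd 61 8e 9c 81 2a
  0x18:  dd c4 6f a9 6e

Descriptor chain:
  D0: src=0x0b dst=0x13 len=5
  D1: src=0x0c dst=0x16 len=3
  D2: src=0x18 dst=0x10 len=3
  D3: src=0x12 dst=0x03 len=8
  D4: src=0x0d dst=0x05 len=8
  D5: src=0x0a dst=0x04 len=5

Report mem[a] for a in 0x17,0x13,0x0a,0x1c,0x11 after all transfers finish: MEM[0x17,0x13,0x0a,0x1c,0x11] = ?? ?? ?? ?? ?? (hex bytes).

  after D0: wrote 5B at 0x13 = f06fffc3c5
  after D1: wrote 3B at 0x16 = 6fffc3
  after D2: wrote 3B at 0x10 = c3c46f
  after D3: wrote 8B at 0x03 = 6ff06fff6fffc3c4
  after D4: wrote 8B at 0x05 = ffc3c5c3c46ff06f
  after D5: wrote 5B at 0x04 = 6ff06fffc3
query mem[0x17]=0xff, mem[0x13]=0xf0, mem[0x0a]=0x6f, mem[0x1c]=0x6e, mem[0x11]=0xc4

MEM[0x17,0x13,0x0a,0x1c,0x11] = ff f0 6f 6e c4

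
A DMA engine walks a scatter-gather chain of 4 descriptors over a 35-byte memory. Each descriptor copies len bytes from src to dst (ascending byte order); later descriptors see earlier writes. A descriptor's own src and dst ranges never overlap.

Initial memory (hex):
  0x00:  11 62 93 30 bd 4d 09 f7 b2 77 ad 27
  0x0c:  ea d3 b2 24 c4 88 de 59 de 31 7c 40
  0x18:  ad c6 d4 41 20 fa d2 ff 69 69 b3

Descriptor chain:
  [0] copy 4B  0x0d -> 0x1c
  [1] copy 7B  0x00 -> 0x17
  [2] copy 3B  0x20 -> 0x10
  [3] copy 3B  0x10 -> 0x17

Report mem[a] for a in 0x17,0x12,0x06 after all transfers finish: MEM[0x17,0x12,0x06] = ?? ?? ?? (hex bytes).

[0] 0x0d->0x1c len=4 : d3 b2 24 c4
[1] 0x00->0x17 len=7 : 11 62 93 30 bd 4d 09
[2] 0x20->0x10 len=3 : 69 69 b3
[3] 0x10->0x17 len=3 : 69 69 b3
query mem[0x17]=0x69, mem[0x12]=0xb3, mem[0x06]=0x09

MEM[0x17,0x12,0x06] = 69 b3 09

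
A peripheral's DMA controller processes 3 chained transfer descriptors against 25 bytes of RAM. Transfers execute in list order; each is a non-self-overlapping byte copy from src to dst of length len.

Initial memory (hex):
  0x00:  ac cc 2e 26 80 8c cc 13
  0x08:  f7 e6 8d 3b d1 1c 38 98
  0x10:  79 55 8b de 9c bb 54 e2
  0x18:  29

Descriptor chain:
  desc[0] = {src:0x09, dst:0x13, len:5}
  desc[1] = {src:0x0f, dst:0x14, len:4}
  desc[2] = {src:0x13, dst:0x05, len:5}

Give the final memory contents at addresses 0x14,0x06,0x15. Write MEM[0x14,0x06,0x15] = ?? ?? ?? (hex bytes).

MEM[0x14,0x06,0x15] = 98 98 79

D0: mem[0x13..0x17] <- [e6 8d 3b d1 1c]
D1: mem[0x14..0x17] <- [98 79 55 8b]
D2: mem[0x05..0x09] <- [e6 98 79 55 8b]
query mem[0x14]=0x98, mem[0x06]=0x98, mem[0x15]=0x79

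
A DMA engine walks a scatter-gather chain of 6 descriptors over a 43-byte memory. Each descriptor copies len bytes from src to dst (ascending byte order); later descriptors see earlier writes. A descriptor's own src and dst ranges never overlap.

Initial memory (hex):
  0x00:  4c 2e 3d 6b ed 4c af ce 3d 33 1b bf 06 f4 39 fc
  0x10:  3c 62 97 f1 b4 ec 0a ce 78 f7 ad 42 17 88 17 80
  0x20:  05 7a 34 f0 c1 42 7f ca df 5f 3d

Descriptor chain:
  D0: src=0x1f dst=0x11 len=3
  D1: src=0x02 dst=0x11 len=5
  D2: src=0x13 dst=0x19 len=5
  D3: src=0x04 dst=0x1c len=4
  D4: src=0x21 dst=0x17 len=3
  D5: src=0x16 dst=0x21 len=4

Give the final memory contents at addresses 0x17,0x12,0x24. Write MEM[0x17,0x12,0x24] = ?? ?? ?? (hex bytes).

MEM[0x17,0x12,0x24] = 7a 6b f0

#0 dst[0x11+3] := {0x80,0x05,0x7a}
#1 dst[0x11+5] := {0x3d,0x6b,0xed,0x4c,0xaf}
#2 dst[0x19+5] := {0xed,0x4c,0xaf,0x0a,0xce}
#3 dst[0x1c+4] := {0xed,0x4c,0xaf,0xce}
#4 dst[0x17+3] := {0x7a,0x34,0xf0}
#5 dst[0x21+4] := {0x0a,0x7a,0x34,0xf0}
query mem[0x17]=0x7a, mem[0x12]=0x6b, mem[0x24]=0xf0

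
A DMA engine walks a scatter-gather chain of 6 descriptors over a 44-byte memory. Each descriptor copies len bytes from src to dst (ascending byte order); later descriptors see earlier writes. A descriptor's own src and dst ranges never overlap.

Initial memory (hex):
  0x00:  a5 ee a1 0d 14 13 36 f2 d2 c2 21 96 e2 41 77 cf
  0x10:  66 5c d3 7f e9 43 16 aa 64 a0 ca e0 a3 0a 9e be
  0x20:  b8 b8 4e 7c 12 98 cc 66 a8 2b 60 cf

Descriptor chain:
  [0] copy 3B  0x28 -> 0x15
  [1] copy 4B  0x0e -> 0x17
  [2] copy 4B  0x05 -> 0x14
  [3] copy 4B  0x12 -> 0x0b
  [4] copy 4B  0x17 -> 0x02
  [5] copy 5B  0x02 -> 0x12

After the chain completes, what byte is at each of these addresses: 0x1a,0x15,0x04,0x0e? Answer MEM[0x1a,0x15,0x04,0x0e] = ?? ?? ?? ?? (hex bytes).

D0: mem[0x15..0x17] <- [a8 2b 60]
D1: mem[0x17..0x1a] <- [77 cf 66 5c]
D2: mem[0x14..0x17] <- [13 36 f2 d2]
D3: mem[0x0b..0x0e] <- [d3 7f 13 36]
D4: mem[0x02..0x05] <- [d2 cf 66 5c]
D5: mem[0x12..0x16] <- [d2 cf 66 5c 36]
query mem[0x1a]=0x5c, mem[0x15]=0x5c, mem[0x04]=0x66, mem[0x0e]=0x36

MEM[0x1a,0x15,0x04,0x0e] = 5c 5c 66 36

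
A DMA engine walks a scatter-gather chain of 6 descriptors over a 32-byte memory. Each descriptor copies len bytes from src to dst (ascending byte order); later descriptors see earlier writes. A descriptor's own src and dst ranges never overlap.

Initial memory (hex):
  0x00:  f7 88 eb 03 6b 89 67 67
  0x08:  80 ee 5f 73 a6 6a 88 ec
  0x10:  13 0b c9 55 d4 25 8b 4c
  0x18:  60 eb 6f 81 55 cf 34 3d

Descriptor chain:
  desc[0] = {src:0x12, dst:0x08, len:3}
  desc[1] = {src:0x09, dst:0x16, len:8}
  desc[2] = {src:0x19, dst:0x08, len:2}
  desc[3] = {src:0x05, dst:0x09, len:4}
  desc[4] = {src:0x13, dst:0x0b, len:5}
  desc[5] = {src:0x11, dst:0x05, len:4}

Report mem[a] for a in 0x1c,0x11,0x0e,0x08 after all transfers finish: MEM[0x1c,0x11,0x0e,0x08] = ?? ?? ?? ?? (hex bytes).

MEM[0x1c,0x11,0x0e,0x08] = ec 0b 55 d4

D0: mem[0x08..0x0a] <- [c9 55 d4]
D1: mem[0x16..0x1d] <- [55 d4 73 a6 6a 88 ec 13]
D2: mem[0x08..0x09] <- [a6 6a]
D3: mem[0x09..0x0c] <- [89 67 67 a6]
D4: mem[0x0b..0x0f] <- [55 d4 25 55 d4]
D5: mem[0x05..0x08] <- [0b c9 55 d4]
query mem[0x1c]=0xec, mem[0x11]=0x0b, mem[0x0e]=0x55, mem[0x08]=0xd4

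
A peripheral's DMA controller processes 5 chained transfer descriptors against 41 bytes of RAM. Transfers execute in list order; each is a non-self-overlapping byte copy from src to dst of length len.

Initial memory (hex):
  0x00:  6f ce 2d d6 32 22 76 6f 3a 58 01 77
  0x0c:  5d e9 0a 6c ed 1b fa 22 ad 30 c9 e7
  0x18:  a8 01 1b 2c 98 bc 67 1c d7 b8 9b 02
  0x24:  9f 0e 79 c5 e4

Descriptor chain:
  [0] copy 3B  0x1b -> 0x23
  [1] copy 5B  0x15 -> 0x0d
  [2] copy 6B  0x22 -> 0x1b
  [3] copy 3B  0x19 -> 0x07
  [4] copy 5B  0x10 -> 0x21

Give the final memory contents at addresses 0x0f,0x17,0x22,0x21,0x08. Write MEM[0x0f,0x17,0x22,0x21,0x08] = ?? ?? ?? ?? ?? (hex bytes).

  after D0: wrote 3B at 0x23 = 2c98bc
  after D1: wrote 5B at 0x0d = 30c9e7a801
  after D2: wrote 6B at 0x1b = 9b2c98bc79c5
  after D3: wrote 3B at 0x07 = 011b9b
  after D4: wrote 5B at 0x21 = a801fa22ad
query mem[0x0f]=0xe7, mem[0x17]=0xe7, mem[0x22]=0x01, mem[0x21]=0xa8, mem[0x08]=0x1b

MEM[0x0f,0x17,0x22,0x21,0x08] = e7 e7 01 a8 1b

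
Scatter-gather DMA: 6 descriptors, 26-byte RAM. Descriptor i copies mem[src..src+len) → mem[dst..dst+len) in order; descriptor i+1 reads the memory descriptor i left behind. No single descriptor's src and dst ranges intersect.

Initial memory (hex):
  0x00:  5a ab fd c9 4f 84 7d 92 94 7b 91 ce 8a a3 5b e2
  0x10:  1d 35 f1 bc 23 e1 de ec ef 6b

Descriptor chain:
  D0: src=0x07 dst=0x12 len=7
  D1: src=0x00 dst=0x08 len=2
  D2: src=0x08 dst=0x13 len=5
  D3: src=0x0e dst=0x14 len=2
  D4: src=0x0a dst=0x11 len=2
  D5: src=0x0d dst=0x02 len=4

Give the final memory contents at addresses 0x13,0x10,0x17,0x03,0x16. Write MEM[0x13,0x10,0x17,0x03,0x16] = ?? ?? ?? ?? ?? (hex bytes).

#0 dst[0x12+7] := {0x92,0x94,0x7b,0x91,0xce,0x8a,0xa3}
#1 dst[0x08+2] := {0x5a,0xab}
#2 dst[0x13+5] := {0x5a,0xab,0x91,0xce,0x8a}
#3 dst[0x14+2] := {0x5b,0xe2}
#4 dst[0x11+2] := {0x91,0xce}
#5 dst[0x02+4] := {0xa3,0x5b,0xe2,0x1d}
query mem[0x13]=0x5a, mem[0x10]=0x1d, mem[0x17]=0x8a, mem[0x03]=0x5b, mem[0x16]=0xce

MEM[0x13,0x10,0x17,0x03,0x16] = 5a 1d 8a 5b ce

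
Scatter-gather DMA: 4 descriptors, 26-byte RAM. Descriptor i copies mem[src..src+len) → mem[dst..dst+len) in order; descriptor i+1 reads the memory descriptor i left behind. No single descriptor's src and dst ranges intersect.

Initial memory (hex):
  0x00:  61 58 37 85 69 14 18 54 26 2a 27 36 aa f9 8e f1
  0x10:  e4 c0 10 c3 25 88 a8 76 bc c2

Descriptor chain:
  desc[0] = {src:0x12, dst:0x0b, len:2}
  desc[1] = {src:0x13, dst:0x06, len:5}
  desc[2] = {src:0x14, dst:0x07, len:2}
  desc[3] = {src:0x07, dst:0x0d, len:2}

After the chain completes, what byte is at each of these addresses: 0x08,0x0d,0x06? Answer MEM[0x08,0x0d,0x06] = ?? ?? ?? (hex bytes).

  after D0: wrote 2B at 0x0b = 10c3
  after D1: wrote 5B at 0x06 = c32588a876
  after D2: wrote 2B at 0x07 = 2588
  after D3: wrote 2B at 0x0d = 2588
query mem[0x08]=0x88, mem[0x0d]=0x25, mem[0x06]=0xc3

MEM[0x08,0x0d,0x06] = 88 25 c3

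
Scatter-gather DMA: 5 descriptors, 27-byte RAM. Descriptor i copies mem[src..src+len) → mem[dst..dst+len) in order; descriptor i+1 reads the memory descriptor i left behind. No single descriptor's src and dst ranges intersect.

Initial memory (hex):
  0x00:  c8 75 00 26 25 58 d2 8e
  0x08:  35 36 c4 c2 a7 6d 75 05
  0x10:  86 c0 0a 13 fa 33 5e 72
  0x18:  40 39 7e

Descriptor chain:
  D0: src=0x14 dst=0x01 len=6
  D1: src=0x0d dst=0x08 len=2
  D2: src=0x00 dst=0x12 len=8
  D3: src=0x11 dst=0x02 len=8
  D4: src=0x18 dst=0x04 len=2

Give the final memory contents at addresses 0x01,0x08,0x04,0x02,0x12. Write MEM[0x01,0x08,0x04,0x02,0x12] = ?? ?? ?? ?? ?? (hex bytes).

#0 dst[0x01+6] := {0xfa,0x33,0x5e,0x72,0x40,0x39}
#1 dst[0x08+2] := {0x6d,0x75}
#2 dst[0x12+8] := {0xc8,0xfa,0x33,0x5e,0x72,0x40,0x39,0x8e}
#3 dst[0x02+8] := {0xc0,0xc8,0xfa,0x33,0x5e,0x72,0x40,0x39}
#4 dst[0x04+2] := {0x39,0x8e}
query mem[0x01]=0xfa, mem[0x08]=0x40, mem[0x04]=0x39, mem[0x02]=0xc0, mem[0x12]=0xc8

MEM[0x01,0x08,0x04,0x02,0x12] = fa 40 39 c0 c8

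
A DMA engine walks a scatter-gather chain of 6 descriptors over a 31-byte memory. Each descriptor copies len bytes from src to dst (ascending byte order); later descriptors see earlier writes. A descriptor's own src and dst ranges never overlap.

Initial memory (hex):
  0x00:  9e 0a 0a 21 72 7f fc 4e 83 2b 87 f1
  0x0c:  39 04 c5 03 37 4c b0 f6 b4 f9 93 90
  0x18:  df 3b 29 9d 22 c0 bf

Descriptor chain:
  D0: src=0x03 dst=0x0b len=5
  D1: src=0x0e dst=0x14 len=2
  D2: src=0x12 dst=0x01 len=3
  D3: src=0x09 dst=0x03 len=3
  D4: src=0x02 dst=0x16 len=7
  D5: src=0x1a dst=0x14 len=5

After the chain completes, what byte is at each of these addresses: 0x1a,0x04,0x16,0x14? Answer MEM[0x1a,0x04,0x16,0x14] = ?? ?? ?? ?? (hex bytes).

D0: mem[0x0b..0x0f] <- [21 72 7f fc 4e]
D1: mem[0x14..0x15] <- [fc 4e]
D2: mem[0x01..0x03] <- [b0 f6 fc]
D3: mem[0x03..0x05] <- [2b 87 21]
D4: mem[0x16..0x1c] <- [f6 2b 87 21 fc 4e 83]
D5: mem[0x14..0x18] <- [fc 4e 83 c0 bf]
query mem[0x1a]=0xfc, mem[0x04]=0x87, mem[0x16]=0x83, mem[0x14]=0xfc

MEM[0x1a,0x04,0x16,0x14] = fc 87 83 fc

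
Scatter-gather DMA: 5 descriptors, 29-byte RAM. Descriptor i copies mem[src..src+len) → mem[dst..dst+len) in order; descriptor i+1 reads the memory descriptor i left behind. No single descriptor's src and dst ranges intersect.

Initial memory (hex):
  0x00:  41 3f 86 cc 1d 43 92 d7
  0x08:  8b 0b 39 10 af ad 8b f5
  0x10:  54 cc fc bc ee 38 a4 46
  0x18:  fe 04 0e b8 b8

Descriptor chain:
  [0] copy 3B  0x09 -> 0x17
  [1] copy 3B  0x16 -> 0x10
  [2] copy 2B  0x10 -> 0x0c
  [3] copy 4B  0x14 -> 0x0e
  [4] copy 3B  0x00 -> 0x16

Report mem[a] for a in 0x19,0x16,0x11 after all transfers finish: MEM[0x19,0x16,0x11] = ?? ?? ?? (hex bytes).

D0: mem[0x17..0x19] <- [0b 39 10]
D1: mem[0x10..0x12] <- [a4 0b 39]
D2: mem[0x0c..0x0d] <- [a4 0b]
D3: mem[0x0e..0x11] <- [ee 38 a4 0b]
D4: mem[0x16..0x18] <- [41 3f 86]
query mem[0x19]=0x10, mem[0x16]=0x41, mem[0x11]=0x0b

MEM[0x19,0x16,0x11] = 10 41 0b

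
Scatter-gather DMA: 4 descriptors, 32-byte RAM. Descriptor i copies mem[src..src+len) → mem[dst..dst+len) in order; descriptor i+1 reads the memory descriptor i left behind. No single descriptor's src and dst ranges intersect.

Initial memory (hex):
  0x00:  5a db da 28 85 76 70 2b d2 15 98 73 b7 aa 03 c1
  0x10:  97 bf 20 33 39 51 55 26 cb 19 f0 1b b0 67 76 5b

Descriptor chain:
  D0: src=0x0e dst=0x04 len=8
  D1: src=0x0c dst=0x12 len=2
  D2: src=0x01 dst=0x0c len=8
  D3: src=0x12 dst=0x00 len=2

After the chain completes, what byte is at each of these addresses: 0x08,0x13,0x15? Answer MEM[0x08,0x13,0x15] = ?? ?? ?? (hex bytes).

  after D0: wrote 8B at 0x04 = 03c197bf20333951
  after D1: wrote 2B at 0x12 = b7aa
  after D2: wrote 8B at 0x0c = dbda2803c197bf20
  after D3: wrote 2B at 0x00 = bf20
query mem[0x08]=0x20, mem[0x13]=0x20, mem[0x15]=0x51

MEM[0x08,0x13,0x15] = 20 20 51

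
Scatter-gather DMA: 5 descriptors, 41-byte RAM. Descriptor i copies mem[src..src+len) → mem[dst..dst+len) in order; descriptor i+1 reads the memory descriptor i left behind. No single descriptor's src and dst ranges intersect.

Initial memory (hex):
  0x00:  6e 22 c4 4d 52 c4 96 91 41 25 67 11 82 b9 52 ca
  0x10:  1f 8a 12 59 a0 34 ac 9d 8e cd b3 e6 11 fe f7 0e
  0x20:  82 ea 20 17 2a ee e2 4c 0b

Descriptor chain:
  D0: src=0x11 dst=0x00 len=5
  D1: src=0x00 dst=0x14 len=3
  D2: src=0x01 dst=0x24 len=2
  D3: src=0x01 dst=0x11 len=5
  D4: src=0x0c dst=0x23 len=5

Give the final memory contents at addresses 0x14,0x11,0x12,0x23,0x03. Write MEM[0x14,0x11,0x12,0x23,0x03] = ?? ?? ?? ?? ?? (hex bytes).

MEM[0x14,0x11,0x12,0x23,0x03] = 34 12 59 82 a0

#0 dst[0x00+5] := {0x8a,0x12,0x59,0xa0,0x34}
#1 dst[0x14+3] := {0x8a,0x12,0x59}
#2 dst[0x24+2] := {0x12,0x59}
#3 dst[0x11+5] := {0x12,0x59,0xa0,0x34,0xc4}
#4 dst[0x23+5] := {0x82,0xb9,0x52,0xca,0x1f}
query mem[0x14]=0x34, mem[0x11]=0x12, mem[0x12]=0x59, mem[0x23]=0x82, mem[0x03]=0xa0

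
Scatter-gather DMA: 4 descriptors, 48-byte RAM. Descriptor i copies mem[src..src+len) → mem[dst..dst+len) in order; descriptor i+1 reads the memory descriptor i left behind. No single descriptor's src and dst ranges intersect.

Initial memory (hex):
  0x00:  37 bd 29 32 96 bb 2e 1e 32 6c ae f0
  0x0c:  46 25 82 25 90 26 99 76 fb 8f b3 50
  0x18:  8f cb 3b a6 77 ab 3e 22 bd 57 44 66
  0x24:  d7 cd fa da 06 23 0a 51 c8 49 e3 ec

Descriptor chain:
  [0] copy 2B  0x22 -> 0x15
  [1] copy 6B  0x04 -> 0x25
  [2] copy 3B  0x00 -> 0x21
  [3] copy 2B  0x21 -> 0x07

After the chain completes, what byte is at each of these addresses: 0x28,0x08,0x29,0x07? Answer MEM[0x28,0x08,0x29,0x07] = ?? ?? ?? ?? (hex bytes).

[0] 0x22->0x15 len=2 : 44 66
[1] 0x04->0x25 len=6 : 96 bb 2e 1e 32 6c
[2] 0x00->0x21 len=3 : 37 bd 29
[3] 0x21->0x07 len=2 : 37 bd
query mem[0x28]=0x1e, mem[0x08]=0xbd, mem[0x29]=0x32, mem[0x07]=0x37

MEM[0x28,0x08,0x29,0x07] = 1e bd 32 37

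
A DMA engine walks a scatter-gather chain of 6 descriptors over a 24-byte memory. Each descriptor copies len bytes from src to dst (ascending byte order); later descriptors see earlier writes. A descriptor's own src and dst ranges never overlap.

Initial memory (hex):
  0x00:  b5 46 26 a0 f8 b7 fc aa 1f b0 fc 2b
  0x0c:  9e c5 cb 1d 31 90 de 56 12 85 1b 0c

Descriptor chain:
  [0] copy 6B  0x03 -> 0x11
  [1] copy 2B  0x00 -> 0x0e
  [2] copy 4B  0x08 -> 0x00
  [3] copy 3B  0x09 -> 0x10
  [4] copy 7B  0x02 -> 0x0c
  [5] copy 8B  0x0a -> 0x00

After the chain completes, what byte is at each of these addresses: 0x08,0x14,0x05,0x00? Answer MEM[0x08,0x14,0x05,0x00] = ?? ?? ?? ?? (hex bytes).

D0: mem[0x11..0x16] <- [a0 f8 b7 fc aa 1f]
D1: mem[0x0e..0x0f] <- [b5 46]
D2: mem[0x00..0x03] <- [1f b0 fc 2b]
D3: mem[0x10..0x12] <- [b0 fc 2b]
D4: mem[0x0c..0x12] <- [fc 2b f8 b7 fc aa 1f]
D5: mem[0x00..0x07] <- [fc 2b fc 2b f8 b7 fc aa]
query mem[0x08]=0x1f, mem[0x14]=0xfc, mem[0x05]=0xb7, mem[0x00]=0xfc

MEM[0x08,0x14,0x05,0x00] = 1f fc b7 fc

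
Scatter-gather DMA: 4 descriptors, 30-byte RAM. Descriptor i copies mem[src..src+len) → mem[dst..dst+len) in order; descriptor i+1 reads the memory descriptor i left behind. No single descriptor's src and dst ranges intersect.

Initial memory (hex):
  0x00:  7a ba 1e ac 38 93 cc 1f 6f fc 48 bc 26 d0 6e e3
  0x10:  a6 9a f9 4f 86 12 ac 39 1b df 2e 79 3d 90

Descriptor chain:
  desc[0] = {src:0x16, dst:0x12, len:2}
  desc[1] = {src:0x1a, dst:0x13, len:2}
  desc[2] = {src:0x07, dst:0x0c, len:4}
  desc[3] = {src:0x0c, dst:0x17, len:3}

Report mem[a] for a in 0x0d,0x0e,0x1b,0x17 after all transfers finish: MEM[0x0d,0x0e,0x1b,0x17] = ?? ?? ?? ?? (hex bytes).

  after D0: wrote 2B at 0x12 = ac39
  after D1: wrote 2B at 0x13 = 2e79
  after D2: wrote 4B at 0x0c = 1f6ffc48
  after D3: wrote 3B at 0x17 = 1f6ffc
query mem[0x0d]=0x6f, mem[0x0e]=0xfc, mem[0x1b]=0x79, mem[0x17]=0x1f

MEM[0x0d,0x0e,0x1b,0x17] = 6f fc 79 1f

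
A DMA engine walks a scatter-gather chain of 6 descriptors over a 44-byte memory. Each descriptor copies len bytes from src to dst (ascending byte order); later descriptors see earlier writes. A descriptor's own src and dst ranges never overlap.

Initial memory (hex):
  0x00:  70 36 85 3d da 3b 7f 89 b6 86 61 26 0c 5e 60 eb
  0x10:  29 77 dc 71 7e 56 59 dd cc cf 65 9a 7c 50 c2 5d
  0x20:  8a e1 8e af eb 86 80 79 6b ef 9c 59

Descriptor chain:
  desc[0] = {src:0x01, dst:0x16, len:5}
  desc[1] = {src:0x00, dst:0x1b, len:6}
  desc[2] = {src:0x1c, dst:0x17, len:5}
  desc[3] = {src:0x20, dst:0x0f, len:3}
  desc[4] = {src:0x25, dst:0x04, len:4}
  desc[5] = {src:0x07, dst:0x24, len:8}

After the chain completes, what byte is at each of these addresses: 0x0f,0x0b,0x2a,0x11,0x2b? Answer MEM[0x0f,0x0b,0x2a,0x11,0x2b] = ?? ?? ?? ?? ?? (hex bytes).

MEM[0x0f,0x0b,0x2a,0x11,0x2b] = 3b 26 5e 8e 60

D0: mem[0x16..0x1a] <- [36 85 3d da 3b]
D1: mem[0x1b..0x20] <- [70 36 85 3d da 3b]
D2: mem[0x17..0x1b] <- [36 85 3d da 3b]
D3: mem[0x0f..0x11] <- [3b e1 8e]
D4: mem[0x04..0x07] <- [86 80 79 6b]
D5: mem[0x24..0x2b] <- [6b b6 86 61 26 0c 5e 60]
query mem[0x0f]=0x3b, mem[0x0b]=0x26, mem[0x2a]=0x5e, mem[0x11]=0x8e, mem[0x2b]=0x60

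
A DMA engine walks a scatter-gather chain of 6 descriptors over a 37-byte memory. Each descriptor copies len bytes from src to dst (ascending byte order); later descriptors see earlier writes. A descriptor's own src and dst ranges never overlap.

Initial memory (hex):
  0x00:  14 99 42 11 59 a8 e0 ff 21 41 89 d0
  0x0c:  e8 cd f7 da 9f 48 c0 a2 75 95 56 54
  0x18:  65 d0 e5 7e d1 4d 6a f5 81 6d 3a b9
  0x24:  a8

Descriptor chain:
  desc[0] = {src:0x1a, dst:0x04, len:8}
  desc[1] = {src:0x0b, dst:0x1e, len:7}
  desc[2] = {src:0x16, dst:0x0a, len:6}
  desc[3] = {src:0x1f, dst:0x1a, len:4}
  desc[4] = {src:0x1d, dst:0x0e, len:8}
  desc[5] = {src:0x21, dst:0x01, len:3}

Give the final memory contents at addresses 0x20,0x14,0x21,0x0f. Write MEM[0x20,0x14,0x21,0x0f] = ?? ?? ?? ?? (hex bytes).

MEM[0x20,0x14,0x21,0x0f] = cd 9f f7 6d

  after D0: wrote 8B at 0x04 = e57ed14d6af5816d
  after D1: wrote 7B at 0x1e = 6de8cdf7da9f48
  after D2: wrote 6B at 0x0a = 565465d0e57e
  after D3: wrote 4B at 0x1a = e8cdf7da
  after D4: wrote 8B at 0x0e = da6de8cdf7da9f48
  after D5: wrote 3B at 0x01 = f7da9f
query mem[0x20]=0xcd, mem[0x14]=0x9f, mem[0x21]=0xf7, mem[0x0f]=0x6d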